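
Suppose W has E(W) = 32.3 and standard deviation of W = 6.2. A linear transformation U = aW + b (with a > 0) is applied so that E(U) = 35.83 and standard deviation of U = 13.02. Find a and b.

a = 2.1, b = -32

standard deviation of U = a·standard deviation of W (a > 0), so a = 13.02/6.2 = 2.1.
E(U) = a·E(W) + b, so b = 35.83 − 2.1·32.3 = -32.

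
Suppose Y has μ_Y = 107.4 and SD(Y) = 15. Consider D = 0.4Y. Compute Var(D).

D = 0.4Y is linear with a = 0.4, b = 0.
Var(Y) = 15² = 225.
Var(D) = a²·Var(Y) = 0.4²·225 = 36.

Var(D) = 36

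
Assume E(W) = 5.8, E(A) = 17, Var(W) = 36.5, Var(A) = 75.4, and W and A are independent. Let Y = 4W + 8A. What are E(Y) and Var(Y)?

E(Y) = 159.2, Var(Y) = 5409.6

E(Y) = 4·E(W) + 8·E(A) = 4·5.8 + 8·17 = 159.2.
Var(Y) = a²·Var(W) + b²·Var(A) + 2ab·Cov(W, A) with a = 4, b = 8.
Independence gives Cov(W, A) = 0.
= 4²·36.5 + 8²·75.4 + 2·4·8·0
= 584 + 4825.6 + 0 = 5409.6.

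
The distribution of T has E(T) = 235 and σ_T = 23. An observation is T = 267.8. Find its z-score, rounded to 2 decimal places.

z = 1.43

z = (T − E(T)) / σ_T = (267.8 − 235) / 23 ≈ 1.43.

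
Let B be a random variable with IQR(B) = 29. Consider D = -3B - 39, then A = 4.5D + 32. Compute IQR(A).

IQR(D) = |-3|·29 = 87.
IQR(A) = |4.5|·87 = 391.5.

IQR(A) = 391.5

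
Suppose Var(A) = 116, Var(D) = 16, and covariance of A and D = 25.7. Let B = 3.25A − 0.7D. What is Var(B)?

Var(B) = a²·Var(A) + b²·Var(D) + 2ab·covariance of A and D with a = 3.25, b = -0.7.
= 3.25²·116 + (-0.7)²·16 + 2·3.25·(-0.7)·25.7
= 1225.25 + 7.84 + (-116.935) = 1116.155.

Var(B) = 1116.155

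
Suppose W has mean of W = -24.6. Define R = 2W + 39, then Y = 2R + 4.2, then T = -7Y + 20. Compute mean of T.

mean of T = 133.4

mean of R = 2·(-24.6) + 39 = -10.2.
mean of Y = 2·(-10.2) + 4.2 = -16.2.
mean of T = (-7)·(-16.2) + 20 = 133.4.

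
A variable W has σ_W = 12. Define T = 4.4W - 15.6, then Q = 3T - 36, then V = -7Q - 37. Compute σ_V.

σ_T = |4.4|·12 = 52.8.
σ_Q = |3|·52.8 = 158.4.
σ_V = |-7|·158.4 = 1108.8.

σ_V = 1108.8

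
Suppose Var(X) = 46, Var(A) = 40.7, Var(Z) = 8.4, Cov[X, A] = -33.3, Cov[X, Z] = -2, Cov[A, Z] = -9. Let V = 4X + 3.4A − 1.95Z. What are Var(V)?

Var(V) = a²·Var(X) + b²·Var(A) + c²·Var(Z) + 2ab·Cov[X, A] + 2ac·Cov[X, Z] + 2bc·Cov[A, Z], with a = 4, b = 3.4, c = -1.95.
= 736 + 470.492 + 31.941 + (-905.76) + 31.2 + 119.34
= 483.213.

Var(V) = 483.213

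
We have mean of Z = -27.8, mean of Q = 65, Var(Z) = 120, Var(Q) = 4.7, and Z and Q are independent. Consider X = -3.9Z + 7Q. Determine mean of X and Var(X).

mean of X = 563.42, Var(X) = 2055.5

mean of X = (-3.9)·mean of Z + 7·mean of Q = (-3.9)·(-27.8) + 7·65 = 563.42.
Var(X) = a²·Var(Z) + b²·Var(Q) + 2ab·covariance of Z and Q with a = -3.9, b = 7.
Independence gives covariance of Z and Q = 0.
= (-3.9)²·120 + 7²·4.7 + 2·(-3.9)·7·0
= 1825.2 + 230.3 + 0 = 2055.5.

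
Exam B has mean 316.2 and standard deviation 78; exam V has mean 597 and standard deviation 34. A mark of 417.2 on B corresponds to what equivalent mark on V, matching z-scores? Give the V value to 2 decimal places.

z = (417.2 − 316.2)/78 ≈ 1.2949.
V = 597 + z·34 = 597 + (417.2 − 316.2)·34/78 ≈ 641.03.

V = 641.03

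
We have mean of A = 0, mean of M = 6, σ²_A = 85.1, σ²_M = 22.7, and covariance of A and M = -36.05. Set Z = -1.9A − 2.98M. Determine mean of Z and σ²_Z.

mean of Z = -17.88, σ²_Z = 100.56588

mean of Z = (-1.9)·mean of A + (-2.98)·mean of M = (-1.9)·0 + (-2.98)·6 = -17.88.
σ²_Z = a²·σ²_A + b²·σ²_M + 2ab·covariance of A and M with a = -1.9, b = -2.98.
= (-1.9)²·85.1 + (-2.98)²·22.7 + 2·(-1.9)·(-2.98)·(-36.05)
= 307.211 + 201.58508 + (-408.2302) = 100.56588.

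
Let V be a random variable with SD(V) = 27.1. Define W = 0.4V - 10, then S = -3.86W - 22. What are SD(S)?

SD(W) = |0.4|·27.1 = 10.84.
SD(S) = |-3.86|·10.84 = 41.8424.

SD(S) = 41.8424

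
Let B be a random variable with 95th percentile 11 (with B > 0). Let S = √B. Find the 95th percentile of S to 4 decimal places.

√B is increasing, so P_{95}(S) = g(P_{95}(B)) ≈ 3.3166.

95th percentile of S = 3.3166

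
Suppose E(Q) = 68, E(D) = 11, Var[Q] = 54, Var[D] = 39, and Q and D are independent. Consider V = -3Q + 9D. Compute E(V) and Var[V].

E(V) = -105, Var[V] = 3645

E(V) = (-3)·E(Q) + 9·E(D) = (-3)·68 + 9·11 = -105.
Var[V] = a²·Var[Q] + b²·Var[D] + 2ab·Cov(Q, D) with a = -3, b = 9.
Independence gives Cov(Q, D) = 0.
= (-3)²·54 + 9²·39 + 2·(-3)·9·0
= 486 + 3159 + 0 = 3645.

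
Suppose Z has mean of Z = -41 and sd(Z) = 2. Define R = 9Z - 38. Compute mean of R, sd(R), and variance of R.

R = 9Z - 38 is linear with a = 9, b = -38.
mean of R = a·mean of Z + b = 9·(-41) + (-38) = -407.
sd(R) = |a|·sd(Z) = |9|·2 = 18.
variance of Z = 2² = 4.
variance of R = a²·variance of Z = 9²·4 = 324 (the additive constant -38 does not affect variance).

mean of R = -407, sd(R) = 18, variance of R = 324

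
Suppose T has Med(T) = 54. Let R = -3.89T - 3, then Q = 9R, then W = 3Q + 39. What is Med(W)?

Med(R) = (-3.89)·54 + (-3) = -213.06.
Med(Q) = 9·(-213.06) = -1917.54.
Med(W) = 3·(-1917.54) + 39 = -5713.62.

Med(W) = -5713.62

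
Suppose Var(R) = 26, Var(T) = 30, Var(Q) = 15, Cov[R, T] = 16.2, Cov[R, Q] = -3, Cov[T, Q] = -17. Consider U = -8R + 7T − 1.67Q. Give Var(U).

Var(U) = 1678.7335

Var(U) = a²·Var(R) + b²·Var(T) + c²·Var(Q) + 2ab·Cov[R, T] + 2ac·Cov[R, Q] + 2bc·Cov[T, Q], with a = -8, b = 7, c = -1.67.
= 1664 + 1470 + 41.8335 + (-1814.4) + (-80.16) + 397.46
= 1678.7335.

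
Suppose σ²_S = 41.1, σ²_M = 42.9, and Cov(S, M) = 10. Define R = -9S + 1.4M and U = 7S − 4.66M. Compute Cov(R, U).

Cov(R, U) = -2351.7796

By bilinearity, Cov(R, U) = ac·σ²_S + bd·σ²_M + (ad+bc)·Cov(S, M), with a=-9, b=1.4, c=7, d=-4.66.
ac·σ²_S = (-9)·7·41.1 = -2589.3
bd·σ²_M = 1.4·(-4.66)·42.9 = -279.8796
(ad+bc)·Cov(S, M) = (51.74)·10 = 517.4
Cov(R, U) = -2589.3 + (-279.8796) + 517.4 = -2351.7796.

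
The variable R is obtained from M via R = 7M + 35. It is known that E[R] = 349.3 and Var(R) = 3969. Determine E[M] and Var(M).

From R = 7M + 35: E[R] = a·E[M] + b, so E[M] = (E[R] − b)/a = (349.3 − 35)/7 = 44.9.
Var(R) = a²·Var(M), so Var(M) = 3969/7² = 81.

E[M] = 44.9, Var(M) = 81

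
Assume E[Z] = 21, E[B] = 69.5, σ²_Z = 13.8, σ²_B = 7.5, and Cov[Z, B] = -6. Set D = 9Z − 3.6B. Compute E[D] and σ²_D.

E[D] = -61.2, σ²_D = 1603.8

E[D] = 9·E[Z] + (-3.6)·E[B] = 9·21 + (-3.6)·69.5 = -61.2.
σ²_D = a²·σ²_Z + b²·σ²_B + 2ab·Cov[Z, B] with a = 9, b = -3.6.
= 9²·13.8 + (-3.6)²·7.5 + 2·9·(-3.6)·(-6)
= 1117.8 + 97.2 + 388.8 = 1603.8.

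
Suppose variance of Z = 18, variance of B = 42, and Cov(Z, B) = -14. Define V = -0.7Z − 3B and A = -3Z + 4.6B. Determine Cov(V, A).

Cov(V, A) = -622.72

By bilinearity, Cov(V, A) = ac·variance of Z + bd·variance of B + (ad+bc)·Cov(Z, B), with a=-0.7, b=-3, c=-3, d=4.6.
ac·variance of Z = (-0.7)·(-3)·18 = 37.8
bd·variance of B = (-3)·4.6·42 = -579.6
(ad+bc)·Cov(Z, B) = (5.78)·(-14) = -80.92
Cov(V, A) = 37.8 + (-579.6) + (-80.92) = -622.72.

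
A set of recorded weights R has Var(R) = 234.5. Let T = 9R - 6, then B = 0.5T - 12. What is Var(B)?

Var(B) = 4748.625

Var(T) = 9²·234.5 = 18994.5.
Var(B) = 0.5²·18994.5 = 4748.625.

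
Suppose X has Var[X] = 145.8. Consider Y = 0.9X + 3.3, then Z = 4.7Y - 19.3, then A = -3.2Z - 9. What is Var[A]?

Var[A] = 26713.9565568

Var[Y] = 0.9²·145.8 = 118.098.
Var[Z] = 4.7²·118.098 = 2608.78482.
Var[A] = (-3.2)²·2608.78482 = 26713.9565568.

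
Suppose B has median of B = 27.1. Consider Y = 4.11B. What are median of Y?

A linear map preserves order up to sign, so median of Y = a·median of B + b = 4.11·27.1 = 111.381.

median of Y = 111.381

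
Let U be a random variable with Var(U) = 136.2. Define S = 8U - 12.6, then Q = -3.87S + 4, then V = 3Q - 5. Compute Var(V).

Var(V) = 1174955.77728

Var(S) = 8²·136.2 = 8716.8.
Var(Q) = (-3.87)²·8716.8 = 130550.64192.
Var(V) = 3²·130550.64192 = 1174955.77728.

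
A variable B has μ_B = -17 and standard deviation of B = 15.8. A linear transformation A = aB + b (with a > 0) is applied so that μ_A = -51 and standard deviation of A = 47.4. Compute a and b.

a = 3, b = 0

standard deviation of A = a·standard deviation of B (a > 0), so a = 47.4/15.8 = 3.
μ_A = a·μ_B + b, so b = -51 − 3·(-17) = 0.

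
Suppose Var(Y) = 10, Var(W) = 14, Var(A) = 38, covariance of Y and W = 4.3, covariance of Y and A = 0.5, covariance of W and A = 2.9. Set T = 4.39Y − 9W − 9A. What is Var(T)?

Var(T) = a²·Var(Y) + b²·Var(W) + c²·Var(A) + 2ab·covariance of Y and W + 2ac·covariance of Y and A + 2bc·covariance of W and A, with a = 4.39, b = -9, c = -9.
= 192.721 + 1134 + 3078 + (-339.786) + (-39.51) + 469.8
= 4495.225.

Var(T) = 4495.225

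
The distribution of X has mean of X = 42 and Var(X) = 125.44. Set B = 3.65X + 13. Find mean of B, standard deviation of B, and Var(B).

B = 3.65X + 13 is linear with a = 3.65, b = 13.
mean of B = a·mean of X + b = 3.65·42 + 13 = 166.3.
standard deviation of X = √125.44 = 11.2.
standard deviation of B = |a|·standard deviation of X = |3.65|·11.2 = 40.88.
Var(B) = a²·Var(X) = 3.65²·125.44 = 1671.1744 (the additive constant 13 does not affect variance).

mean of B = 166.3, standard deviation of B = 40.88, Var(B) = 1671.1744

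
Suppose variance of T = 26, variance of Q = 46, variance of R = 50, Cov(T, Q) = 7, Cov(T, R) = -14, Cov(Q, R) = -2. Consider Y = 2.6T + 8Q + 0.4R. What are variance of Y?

variance of Y = a²·variance of T + b²·variance of Q + c²·variance of R + 2ab·Cov(T, Q) + 2ac·Cov(T, R) + 2bc·Cov(Q, R), with a = 2.6, b = 8, c = 0.4.
= 175.76 + 2944 + 8 + 291.2 + (-29.12) + (-12.8)
= 3377.04.

variance of Y = 3377.04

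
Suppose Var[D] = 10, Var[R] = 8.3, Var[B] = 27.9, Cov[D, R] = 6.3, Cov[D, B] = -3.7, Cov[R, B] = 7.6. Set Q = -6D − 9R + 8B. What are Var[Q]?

Var[Q] = a²·Var[D] + b²·Var[R] + c²·Var[B] + 2ab·Cov[D, R] + 2ac·Cov[D, B] + 2bc·Cov[R, B], with a = -6, b = -9, c = 8.
= 360 + 672.3 + 1785.6 + 680.4 + 355.2 + (-1094.4)
= 2759.1.

Var[Q] = 2759.1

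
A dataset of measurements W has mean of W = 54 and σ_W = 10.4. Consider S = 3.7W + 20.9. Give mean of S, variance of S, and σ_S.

mean of S = 220.7, variance of S = 1480.7104, σ_S = 38.48

S = 3.7W + 20.9 is linear with a = 3.7, b = 20.9.
mean of S = a·mean of W + b = 3.7·54 + 20.9 = 220.7.
variance of W = 10.4² = 108.16.
variance of S = a²·variance of W = 3.7²·108.16 = 1480.7104 (the additive constant 20.9 does not affect variance).
σ_S = |a|·σ_W = |3.7|·10.4 = 38.48.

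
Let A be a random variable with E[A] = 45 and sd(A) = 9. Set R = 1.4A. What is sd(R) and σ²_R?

R = 1.4A is linear with a = 1.4, b = 0.
sd(R) = |a|·sd(A) = |1.4|·9 = 12.6.
σ²_A = 9² = 81.
σ²_R = a²·σ²_A = 1.4²·81 = 158.76.

sd(R) = 12.6, σ²_R = 158.76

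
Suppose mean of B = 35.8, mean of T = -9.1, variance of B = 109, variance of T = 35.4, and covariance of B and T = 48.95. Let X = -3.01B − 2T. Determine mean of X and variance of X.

mean of X = (-3.01)·mean of B + (-2)·mean of T = (-3.01)·35.8 + (-2)·(-9.1) = -89.558.
variance of X = a²·variance of B + b²·variance of T + 2ab·covariance of B and T with a = -3.01, b = -2.
= (-3.01)²·109 + (-2)²·35.4 + 2·(-3.01)·(-2)·48.95
= 987.5509 + 141.6 + 589.358 = 1718.5089.

mean of X = -89.558, variance of X = 1718.5089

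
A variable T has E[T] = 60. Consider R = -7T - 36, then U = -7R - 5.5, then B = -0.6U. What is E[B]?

E[B] = -1911.9

E[R] = (-7)·60 + (-36) = -456.
E[U] = (-7)·(-456) + (-5.5) = 3186.5.
E[B] = (-0.6)·3186.5 = -1911.9.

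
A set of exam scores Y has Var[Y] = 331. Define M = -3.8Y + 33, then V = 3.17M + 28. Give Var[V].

Var[V] = 48030.124396

Var[M] = (-3.8)²·331 = 4779.64.
Var[V] = 3.17²·4779.64 = 48030.124396.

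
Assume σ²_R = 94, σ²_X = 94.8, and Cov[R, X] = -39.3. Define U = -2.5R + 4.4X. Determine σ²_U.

σ²_U = a²·σ²_R + b²·σ²_X + 2ab·Cov[R, X] with a = -2.5, b = 4.4.
= (-2.5)²·94 + 4.4²·94.8 + 2·(-2.5)·4.4·(-39.3)
= 587.5 + 1835.328 + 864.6 = 3287.428.

σ²_U = 3287.428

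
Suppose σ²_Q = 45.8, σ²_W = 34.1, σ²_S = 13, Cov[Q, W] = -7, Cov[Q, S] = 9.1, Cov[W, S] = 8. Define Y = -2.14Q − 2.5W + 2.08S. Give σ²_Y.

σ²_Y = a²·σ²_Q + b²·σ²_W + c²·σ²_S + 2ab·Cov[Q, W] + 2ac·Cov[Q, S] + 2bc·Cov[W, S], with a = -2.14, b = -2.5, c = 2.08.
= 209.74568 + 213.125 + 56.2432 + (-74.9) + (-81.01184) + (-83.2)
= 240.00204.

σ²_Y = 240.00204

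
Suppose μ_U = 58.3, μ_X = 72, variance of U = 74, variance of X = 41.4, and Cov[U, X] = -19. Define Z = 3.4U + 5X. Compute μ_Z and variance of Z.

μ_Z = 3.4·μ_U + 5·μ_X = 3.4·58.3 + 5·72 = 558.22.
variance of Z = a²·variance of U + b²·variance of X + 2ab·Cov[U, X] with a = 3.4, b = 5.
= 3.4²·74 + 5²·41.4 + 2·3.4·5·(-19)
= 855.44 + 1035 + (-646) = 1244.44.

μ_Z = 558.22, variance of Z = 1244.44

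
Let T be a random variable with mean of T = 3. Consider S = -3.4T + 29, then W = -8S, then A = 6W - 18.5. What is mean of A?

mean of A = -920.9

mean of S = (-3.4)·3 + 29 = 18.8.
mean of W = (-8)·18.8 = -150.4.
mean of A = 6·(-150.4) + (-18.5) = -920.9.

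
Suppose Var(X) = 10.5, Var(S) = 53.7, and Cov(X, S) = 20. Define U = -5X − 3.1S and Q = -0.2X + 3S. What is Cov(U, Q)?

By bilinearity, Cov(U, Q) = ac·Var(X) + bd·Var(S) + (ad+bc)·Cov(X, S), with a=-5, b=-3.1, c=-0.2, d=3.
ac·Var(X) = (-5)·(-0.2)·10.5 = 10.5
bd·Var(S) = (-3.1)·3·53.7 = -499.41
(ad+bc)·Cov(X, S) = (-14.38)·20 = -287.6
Cov(U, Q) = 10.5 + (-499.41) + (-287.6) = -776.51.

Cov(U, Q) = -776.51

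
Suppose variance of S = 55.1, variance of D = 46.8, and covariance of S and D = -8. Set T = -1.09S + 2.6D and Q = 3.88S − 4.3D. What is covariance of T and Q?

By bilinearity, covariance of T and Q = ac·variance of S + bd·variance of D + (ad+bc)·covariance of S and D, with a=-1.09, b=2.6, c=3.88, d=-4.3.
ac·variance of S = (-1.09)·3.88·55.1 = -233.02892
bd·variance of D = 2.6·(-4.3)·46.8 = -523.224
(ad+bc)·covariance of S and D = (14.775)·(-8) = -118.2
covariance of T and Q = -233.02892 + (-523.224) + (-118.2) = -874.45292.

covariance of T and Q = -874.45292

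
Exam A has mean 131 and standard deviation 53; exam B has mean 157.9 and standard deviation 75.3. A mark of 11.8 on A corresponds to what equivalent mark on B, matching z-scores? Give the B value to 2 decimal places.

z = (11.8 − 131)/53 ≈ -2.2491.
B = 157.9 + z·75.3 = 157.9 + (11.8 − 131)·75.3/53 ≈ -11.45.

B = -11.45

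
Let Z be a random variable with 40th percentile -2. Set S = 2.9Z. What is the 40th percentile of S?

Since a = 2.9 > 0 the transformation is increasing, so the 40th percentile of S = a·(P_{40} of Z) + b = 2.9·(-2) = -5.8.

40th percentile of S = -5.8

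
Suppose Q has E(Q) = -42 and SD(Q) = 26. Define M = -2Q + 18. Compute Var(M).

Var(M) = 2704

M = -2Q + 18 is linear with a = -2, b = 18.
Var(Q) = 26² = 676.
Var(M) = a²·Var(Q) = (-2)²·676 = 2704 (the additive constant 18 does not affect variance).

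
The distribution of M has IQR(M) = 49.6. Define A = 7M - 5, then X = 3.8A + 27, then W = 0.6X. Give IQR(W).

IQR(W) = 791.616

IQR(A) = |7|·49.6 = 347.2.
IQR(X) = |3.8|·347.2 = 1319.36.
IQR(W) = |0.6|·1319.36 = 791.616.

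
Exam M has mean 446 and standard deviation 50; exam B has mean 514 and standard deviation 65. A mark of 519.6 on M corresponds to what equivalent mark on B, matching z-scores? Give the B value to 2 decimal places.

z = (519.6 − 446)/50 = 1.472.
B = 514 + z·65 = 514 + (519.6 − 446)·65/50 = 609.68.

B = 609.68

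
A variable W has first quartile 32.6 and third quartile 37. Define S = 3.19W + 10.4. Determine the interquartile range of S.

IQR of W = Q3 − Q1 = 37 − 32.6 = 4.4.
Under S = aW + b, IQR(S) = |a|·IQR(W) = |3.19|·4.4 = 14.036 (shifts cancel; spread scales by |a|).

IQR(S) = 14.036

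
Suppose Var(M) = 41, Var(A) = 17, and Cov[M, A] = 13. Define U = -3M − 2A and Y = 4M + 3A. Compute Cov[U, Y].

Cov[U, Y] = -815

By bilinearity, Cov[U, Y] = ac·Var(M) + bd·Var(A) + (ad+bc)·Cov[M, A], with a=-3, b=-2, c=4, d=3.
ac·Var(M) = (-3)·4·41 = -492
bd·Var(A) = (-2)·3·17 = -102
(ad+bc)·Cov[M, A] = (-17)·13 = -221
Cov[U, Y] = -492 + (-102) + (-221) = -815.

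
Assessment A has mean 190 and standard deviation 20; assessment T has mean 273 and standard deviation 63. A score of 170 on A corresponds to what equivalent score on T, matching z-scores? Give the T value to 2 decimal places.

z = (170 − 190)/20 = -1.
T = 273 + z·63 = 273 + (170 − 190)·63/20 = 210.00.

T = 210.00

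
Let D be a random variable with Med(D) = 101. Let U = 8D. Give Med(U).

A linear map preserves order up to sign, so Med(U) = a·Med(D) + b = 8·101 = 808.

Med(U) = 808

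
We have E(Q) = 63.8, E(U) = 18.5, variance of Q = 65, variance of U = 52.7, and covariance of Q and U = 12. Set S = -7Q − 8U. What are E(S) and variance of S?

E(S) = (-7)·E(Q) + (-8)·E(U) = (-7)·63.8 + (-8)·18.5 = -594.6.
variance of S = a²·variance of Q + b²·variance of U + 2ab·covariance of Q and U with a = -7, b = -8.
= (-7)²·65 + (-8)²·52.7 + 2·(-7)·(-8)·12
= 3185 + 3372.8 + 1344 = 7901.8.

E(S) = -594.6, variance of S = 7901.8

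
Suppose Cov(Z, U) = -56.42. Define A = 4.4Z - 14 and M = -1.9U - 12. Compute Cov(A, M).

Cov(A, M) = 471.6712

Cov(A, M) = a·c·Cov(Z, U) = 4.4·(-1.9)·(-56.42) = 471.6712. Additive constants drop out.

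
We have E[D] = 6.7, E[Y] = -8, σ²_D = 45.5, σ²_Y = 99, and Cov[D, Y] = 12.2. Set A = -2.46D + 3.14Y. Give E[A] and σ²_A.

E[A] = -41.602, σ²_A = 1062.97284

E[A] = (-2.46)·E[D] + 3.14·E[Y] = (-2.46)·6.7 + 3.14·(-8) = -41.602.
σ²_A = a²·σ²_D + b²·σ²_Y + 2ab·Cov[D, Y] with a = -2.46, b = 3.14.
= (-2.46)²·45.5 + 3.14²·99 + 2·(-2.46)·3.14·12.2
= 275.3478 + 976.1004 + (-188.47536) = 1062.97284.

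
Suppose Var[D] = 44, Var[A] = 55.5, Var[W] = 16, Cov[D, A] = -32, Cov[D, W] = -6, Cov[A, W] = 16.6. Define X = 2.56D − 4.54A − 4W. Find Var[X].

Var[X] = 3157.9278

Var[X] = a²·Var[D] + b²·Var[A] + c²·Var[W] + 2ab·Cov[D, A] + 2ac·Cov[D, W] + 2bc·Cov[A, W], with a = 2.56, b = -4.54, c = -4.
= 288.3584 + 1143.9438 + 256 + 743.8336 + 122.88 + 602.912
= 3157.9278.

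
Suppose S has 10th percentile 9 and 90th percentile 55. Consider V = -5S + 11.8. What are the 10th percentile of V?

Since a = -5 < 0 the transformation is decreasing, reversing order: the 10th percentile of V corresponds to the 90th percentile of S.
So P_{10}(V) = a·P_{90}(S) + b = (-5)·55 + 11.8 = -263.2.

10th percentile of V = -263.2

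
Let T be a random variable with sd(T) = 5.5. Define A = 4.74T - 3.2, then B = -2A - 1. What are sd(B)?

sd(A) = |4.74|·5.5 = 26.07.
sd(B) = |-2|·26.07 = 52.14.

sd(B) = 52.14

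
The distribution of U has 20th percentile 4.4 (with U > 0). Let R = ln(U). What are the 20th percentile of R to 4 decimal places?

ln(U) is increasing, so P_{20}(R) = g(P_{20}(U)) ≈ 1.4816.

20th percentile of R = 1.4816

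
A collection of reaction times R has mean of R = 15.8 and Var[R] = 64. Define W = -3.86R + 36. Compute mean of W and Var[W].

mean of W = -24.988, Var[W] = 953.5744

W = -3.86R + 36 is linear with a = -3.86, b = 36.
mean of W = a·mean of R + b = (-3.86)·15.8 + 36 = -24.988.
Var[W] = a²·Var[R] = (-3.86)²·64 = 953.5744 (the additive constant 36 does not affect variance).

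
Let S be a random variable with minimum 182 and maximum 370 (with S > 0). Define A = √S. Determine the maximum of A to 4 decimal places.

max(A) = 19.2354

√S is increasing on this domain, so max(A) comes from max(S) = 370: max(A) = √(370) ≈ 19.2354.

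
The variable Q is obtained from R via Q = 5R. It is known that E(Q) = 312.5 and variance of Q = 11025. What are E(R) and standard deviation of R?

E(R) = 62.5, standard deviation of R = 21

From Q = 5R: E(Q) = a·E(R) + b, so E(R) = (E(Q) − b)/a = (312.5 − 0)/5 = 62.5.
standard deviation of Q = √11025 = 105.
standard deviation of Q = |a|·standard deviation of R, so standard deviation of R = 105/|5| = 21.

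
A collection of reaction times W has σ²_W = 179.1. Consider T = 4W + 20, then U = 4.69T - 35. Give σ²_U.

σ²_U = 63032.02416

σ²_T = 4²·179.1 = 2865.6.
σ²_U = 4.69²·2865.6 = 63032.02416.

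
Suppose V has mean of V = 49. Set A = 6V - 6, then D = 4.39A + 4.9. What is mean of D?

mean of D = 1269.22

mean of A = 6·49 + (-6) = 288.
mean of D = 4.39·288 + 4.9 = 1269.22.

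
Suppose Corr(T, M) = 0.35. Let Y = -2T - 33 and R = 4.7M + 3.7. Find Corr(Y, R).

Linear rescalings preserve |correlation|; the slopes -2 and 4.7 have opposite signs, so the correlation flips sign: Corr(Y, R) = −Corr(T, M) = -0.35.

Corr(Y, R) = -0.35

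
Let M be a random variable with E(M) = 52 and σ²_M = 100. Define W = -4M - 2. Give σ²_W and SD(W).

σ²_W = 1600, SD(W) = 40

W = -4M - 2 is linear with a = -4, b = -2.
σ²_W = a²·σ²_M = (-4)²·100 = 1600 (the additive constant -2 does not affect variance).
SD(M) = √100 = 10.
SD(W) = |a|·SD(M) = |-4|·10 = 40.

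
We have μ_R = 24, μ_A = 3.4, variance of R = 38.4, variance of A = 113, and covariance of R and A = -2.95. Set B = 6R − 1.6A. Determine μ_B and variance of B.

μ_B = 6·μ_R + (-1.6)·μ_A = 6·24 + (-1.6)·3.4 = 138.56.
variance of B = a²·variance of R + b²·variance of A + 2ab·covariance of R and A with a = 6, b = -1.6.
= 6²·38.4 + (-1.6)²·113 + 2·6·(-1.6)·(-2.95)
= 1382.4 + 289.28 + 56.64 = 1728.32.

μ_B = 138.56, variance of B = 1728.32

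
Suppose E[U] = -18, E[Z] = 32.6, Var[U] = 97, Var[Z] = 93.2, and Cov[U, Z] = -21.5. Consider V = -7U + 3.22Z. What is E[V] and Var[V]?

E[V] = 230.972, Var[V] = 6688.55488

E[V] = (-7)·E[U] + 3.22·E[Z] = (-7)·(-18) + 3.22·32.6 = 230.972.
Var[V] = a²·Var[U] + b²·Var[Z] + 2ab·Cov[U, Z] with a = -7, b = 3.22.
= (-7)²·97 + 3.22²·93.2 + 2·(-7)·3.22·(-21.5)
= 4753 + 966.33488 + 969.22 = 6688.55488.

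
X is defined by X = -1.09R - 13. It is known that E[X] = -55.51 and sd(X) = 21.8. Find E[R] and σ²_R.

From X = -1.09R - 13: E[X] = a·E[R] + b, so E[R] = (E[X] − b)/a = (-55.51 − (-13))/(-1.09) = 39.
σ²_X = 21.8² = 475.24.
σ²_X = a²·σ²_R, so σ²_R = 475.24/(-1.09)² = 400.

E[R] = 39, σ²_R = 400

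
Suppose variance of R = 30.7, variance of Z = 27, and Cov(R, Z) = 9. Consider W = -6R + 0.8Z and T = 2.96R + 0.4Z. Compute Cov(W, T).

Cov(W, T) = -536.88

By bilinearity, Cov(W, T) = ac·variance of R + bd·variance of Z + (ad+bc)·Cov(R, Z), with a=-6, b=0.8, c=2.96, d=0.4.
ac·variance of R = (-6)·2.96·30.7 = -545.232
bd·variance of Z = 0.8·0.4·27 = 8.64
(ad+bc)·Cov(R, Z) = (-0.032)·9 = -0.288
Cov(W, T) = -545.232 + 8.64 + (-0.288) = -536.88.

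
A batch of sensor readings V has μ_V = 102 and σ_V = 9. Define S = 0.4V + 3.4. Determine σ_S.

S = 0.4V + 3.4 is linear with a = 0.4, b = 3.4.
σ_S = |a|·σ_V = |0.4|·9 = 3.6.

σ_S = 3.6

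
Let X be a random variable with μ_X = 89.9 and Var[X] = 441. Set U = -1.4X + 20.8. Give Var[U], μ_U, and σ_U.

Var[U] = 864.36, μ_U = -105.06, σ_U = 29.4

U = -1.4X + 20.8 is linear with a = -1.4, b = 20.8.
Var[U] = a²·Var[X] = (-1.4)²·441 = 864.36 (the additive constant 20.8 does not affect variance).
μ_U = a·μ_X + b = (-1.4)·89.9 + 20.8 = -105.06.
σ_X = √441 = 21.
σ_U = |a|·σ_X = |-1.4|·21 = 29.4.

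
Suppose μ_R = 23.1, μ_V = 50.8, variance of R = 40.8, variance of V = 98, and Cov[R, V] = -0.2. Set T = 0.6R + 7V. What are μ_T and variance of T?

μ_T = 0.6·μ_R + 7·μ_V = 0.6·23.1 + 7·50.8 = 369.46.
variance of T = a²·variance of R + b²·variance of V + 2ab·Cov[R, V] with a = 0.6, b = 7.
= 0.6²·40.8 + 7²·98 + 2·0.6·7·(-0.2)
= 14.688 + 4802 + (-1.68) = 4815.008.

μ_T = 369.46, variance of T = 4815.008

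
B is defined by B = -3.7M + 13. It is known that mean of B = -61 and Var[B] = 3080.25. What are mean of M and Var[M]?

mean of M = 20, Var[M] = 225

From B = -3.7M + 13: mean of B = a·mean of M + b, so mean of M = (mean of B − b)/a = (-61 − 13)/(-3.7) = 20.
Var[B] = a²·Var[M], so Var[M] = 3080.25/(-3.7)² = 225.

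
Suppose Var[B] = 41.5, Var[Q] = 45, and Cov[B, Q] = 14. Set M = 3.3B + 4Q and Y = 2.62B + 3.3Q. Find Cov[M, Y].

Cov[M, Y] = 1251.989

By bilinearity, Cov[M, Y] = ac·Var[B] + bd·Var[Q] + (ad+bc)·Cov[B, Q], with a=3.3, b=4, c=2.62, d=3.3.
ac·Var[B] = 3.3·2.62·41.5 = 358.809
bd·Var[Q] = 4·3.3·45 = 594
(ad+bc)·Cov[B, Q] = (21.37)·14 = 299.18
Cov[M, Y] = 358.809 + 594 + 299.18 = 1251.989.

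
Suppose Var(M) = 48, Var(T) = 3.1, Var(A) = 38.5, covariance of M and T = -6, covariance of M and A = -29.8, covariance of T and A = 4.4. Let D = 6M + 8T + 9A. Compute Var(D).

Var(D) = 1884.1

Var(D) = a²·Var(M) + b²·Var(T) + c²·Var(A) + 2ab·covariance of M and T + 2ac·covariance of M and A + 2bc·covariance of T and A, with a = 6, b = 8, c = 9.
= 1728 + 198.4 + 3118.5 + (-576) + (-3218.4) + 633.6
= 1884.1.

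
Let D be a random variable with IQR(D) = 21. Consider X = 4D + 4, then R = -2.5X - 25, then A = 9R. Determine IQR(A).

IQR(X) = |4|·21 = 84.
IQR(R) = |-2.5|·84 = 210.
IQR(A) = |9|·210 = 1890.

IQR(A) = 1890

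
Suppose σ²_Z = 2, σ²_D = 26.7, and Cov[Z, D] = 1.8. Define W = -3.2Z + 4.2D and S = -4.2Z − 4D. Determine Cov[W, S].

By bilinearity, Cov[W, S] = ac·σ²_Z + bd·σ²_D + (ad+bc)·Cov[Z, D], with a=-3.2, b=4.2, c=-4.2, d=-4.
ac·σ²_Z = (-3.2)·(-4.2)·2 = 26.88
bd·σ²_D = 4.2·(-4)·26.7 = -448.56
(ad+bc)·Cov[Z, D] = (-4.84)·1.8 = -8.712
Cov[W, S] = 26.88 + (-448.56) + (-8.712) = -430.392.

Cov[W, S] = -430.392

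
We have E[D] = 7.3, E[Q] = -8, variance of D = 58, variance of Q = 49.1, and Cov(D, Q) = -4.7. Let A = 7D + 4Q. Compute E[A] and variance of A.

E[A] = 7·E[D] + 4·E[Q] = 7·7.3 + 4·(-8) = 19.1.
variance of A = a²·variance of D + b²·variance of Q + 2ab·Cov(D, Q) with a = 7, b = 4.
= 7²·58 + 4²·49.1 + 2·7·4·(-4.7)
= 2842 + 785.6 + (-263.2) = 3364.4.

E[A] = 19.1, variance of A = 3364.4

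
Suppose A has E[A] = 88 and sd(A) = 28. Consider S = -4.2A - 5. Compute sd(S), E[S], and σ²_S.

S = -4.2A - 5 is linear with a = -4.2, b = -5.
sd(S) = |a|·sd(A) = |-4.2|·28 = 117.6.
E[S] = a·E[A] + b = (-4.2)·88 + (-5) = -374.6.
σ²_A = 28² = 784.
σ²_S = a²·σ²_A = (-4.2)²·784 = 13829.76 (the additive constant -5 does not affect variance).

sd(S) = 117.6, E[S] = -374.6, σ²_S = 13829.76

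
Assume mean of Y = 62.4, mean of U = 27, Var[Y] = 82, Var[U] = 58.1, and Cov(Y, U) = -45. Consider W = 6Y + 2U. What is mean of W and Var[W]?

mean of W = 428.4, Var[W] = 2104.4

mean of W = 6·mean of Y + 2·mean of U = 6·62.4 + 2·27 = 428.4.
Var[W] = a²·Var[Y] + b²·Var[U] + 2ab·Cov(Y, U) with a = 6, b = 2.
= 6²·82 + 2²·58.1 + 2·6·2·(-45)
= 2952 + 232.4 + (-1080) = 2104.4.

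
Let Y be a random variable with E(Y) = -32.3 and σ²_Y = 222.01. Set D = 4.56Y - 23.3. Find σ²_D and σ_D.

σ²_D = 4616.387136, σ_D = 67.944

D = 4.56Y - 23.3 is linear with a = 4.56, b = -23.3.
σ²_D = a²·σ²_Y = 4.56²·222.01 = 4616.387136 (the additive constant -23.3 does not affect variance).
σ_Y = √222.01 = 14.9.
σ_D = |a|·σ_Y = |4.56|·14.9 = 67.944.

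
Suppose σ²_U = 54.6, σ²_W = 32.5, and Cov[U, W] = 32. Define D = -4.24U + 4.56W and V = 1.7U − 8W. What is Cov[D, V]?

Cov[D, V] = -245.6528

By bilinearity, Cov[D, V] = ac·σ²_U + bd·σ²_W + (ad+bc)·Cov[U, W], with a=-4.24, b=4.56, c=1.7, d=-8.
ac·σ²_U = (-4.24)·1.7·54.6 = -393.5568
bd·σ²_W = 4.56·(-8)·32.5 = -1185.6
(ad+bc)·Cov[U, W] = (41.672)·32 = 1333.504
Cov[D, V] = -393.5568 + (-1185.6) + 1333.504 = -245.6528.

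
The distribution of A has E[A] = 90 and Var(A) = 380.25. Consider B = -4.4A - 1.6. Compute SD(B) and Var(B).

SD(B) = 85.8, Var(B) = 7361.64

B = -4.4A - 1.6 is linear with a = -4.4, b = -1.6.
SD(A) = √380.25 = 19.5.
SD(B) = |a|·SD(A) = |-4.4|·19.5 = 85.8.
Var(B) = a²·Var(A) = (-4.4)²·380.25 = 7361.64 (the additive constant -1.6 does not affect variance).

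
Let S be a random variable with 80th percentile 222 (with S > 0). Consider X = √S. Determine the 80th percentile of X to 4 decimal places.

√S is increasing, so P_{80}(X) = g(P_{80}(S)) ≈ 14.8997.

80th percentile of X = 14.8997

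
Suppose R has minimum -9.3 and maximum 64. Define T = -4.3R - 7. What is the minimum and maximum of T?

min(T) = -282.2, max(T) = 32.99

a = -4.3 < 0, so order reverses: min(T) = a·max(R)+b = (-4.3)·64 + (-7) = -282.2; max(T) = a·min(R)+b = (-4.3)·(-9.3) + (-7) = 32.99.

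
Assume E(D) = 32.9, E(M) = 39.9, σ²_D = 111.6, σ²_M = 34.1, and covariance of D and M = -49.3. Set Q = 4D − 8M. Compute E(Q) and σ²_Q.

E(Q) = 4·E(D) + (-8)·E(M) = 4·32.9 + (-8)·39.9 = -187.6.
σ²_Q = a²·σ²_D + b²·σ²_M + 2ab·covariance of D and M with a = 4, b = -8.
= 4²·111.6 + (-8)²·34.1 + 2·4·(-8)·(-49.3)
= 1785.6 + 2182.4 + 3155.2 = 7123.2.

E(Q) = -187.6, σ²_Q = 7123.2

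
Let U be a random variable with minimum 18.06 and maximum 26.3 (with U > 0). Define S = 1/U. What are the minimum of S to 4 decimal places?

min(S) = 0.038

1/U is decreasing on this domain, so min(S) comes from max(U) = 26.3: min(S) = 1/(26.3) ≈ 0.038.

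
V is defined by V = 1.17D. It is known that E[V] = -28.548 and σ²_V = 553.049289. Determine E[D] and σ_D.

From V = 1.17D: E[V] = a·E[D] + b, so E[D] = (E[V] − b)/a = (-28.548 − 0)/1.17 = -24.4.
σ_V = √553.049289 = 23.517.
σ_V = |a|·σ_D, so σ_D = 23.517/|1.17| = 20.1.

E[D] = -24.4, σ_D = 20.1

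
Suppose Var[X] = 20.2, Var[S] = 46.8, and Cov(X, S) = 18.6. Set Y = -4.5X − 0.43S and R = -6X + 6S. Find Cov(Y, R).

Cov(Y, R) = -29.556

By bilinearity, Cov(Y, R) = ac·Var[X] + bd·Var[S] + (ad+bc)·Cov(X, S), with a=-4.5, b=-0.43, c=-6, d=6.
ac·Var[X] = (-4.5)·(-6)·20.2 = 545.4
bd·Var[S] = (-0.43)·6·46.8 = -120.744
(ad+bc)·Cov(X, S) = (-24.42)·18.6 = -454.212
Cov(Y, R) = 545.4 + (-120.744) + (-454.212) = -29.556.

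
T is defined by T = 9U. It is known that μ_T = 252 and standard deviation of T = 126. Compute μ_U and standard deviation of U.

μ_U = 28, standard deviation of U = 14

From T = 9U: μ_T = a·μ_U + b, so μ_U = (μ_T − b)/a = (252 − 0)/9 = 28.
standard deviation of T = |a|·standard deviation of U, so standard deviation of U = 126/|9| = 14.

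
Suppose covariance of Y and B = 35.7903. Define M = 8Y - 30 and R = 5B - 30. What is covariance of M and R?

covariance of M and R = a·c·covariance of Y and B = 8·5·35.7903 = 1431.612. Additive constants drop out.

covariance of M and R = 1431.612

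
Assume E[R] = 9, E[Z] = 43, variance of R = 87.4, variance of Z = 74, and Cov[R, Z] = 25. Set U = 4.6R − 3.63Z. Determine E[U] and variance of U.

E[U] = -114.69, variance of U = 1989.5746

E[U] = 4.6·E[R] + (-3.63)·E[Z] = 4.6·9 + (-3.63)·43 = -114.69.
variance of U = a²·variance of R + b²·variance of Z + 2ab·Cov[R, Z] with a = 4.6, b = -3.63.
= 4.6²·87.4 + (-3.63)²·74 + 2·4.6·(-3.63)·25
= 1849.384 + 975.0906 + (-834.9) = 1989.5746.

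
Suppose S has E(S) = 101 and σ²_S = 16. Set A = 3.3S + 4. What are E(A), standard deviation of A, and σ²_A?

A = 3.3S + 4 is linear with a = 3.3, b = 4.
E(A) = a·E(S) + b = 3.3·101 + 4 = 337.3.
standard deviation of S = √16 = 4.
standard deviation of A = |a|·standard deviation of S = |3.3|·4 = 13.2.
σ²_A = a²·σ²_S = 3.3²·16 = 174.24 (the additive constant 4 does not affect variance).

E(A) = 337.3, standard deviation of A = 13.2, σ²_A = 174.24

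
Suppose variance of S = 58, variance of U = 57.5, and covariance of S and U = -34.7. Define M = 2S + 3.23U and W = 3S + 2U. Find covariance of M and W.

covariance of M and W = 244.407

By bilinearity, covariance of M and W = ac·variance of S + bd·variance of U + (ad+bc)·covariance of S and U, with a=2, b=3.23, c=3, d=2.
ac·variance of S = 2·3·58 = 348
bd·variance of U = 3.23·2·57.5 = 371.45
(ad+bc)·covariance of S and U = (13.69)·(-34.7) = -475.043
covariance of M and W = 348 + 371.45 + (-475.043) = 244.407.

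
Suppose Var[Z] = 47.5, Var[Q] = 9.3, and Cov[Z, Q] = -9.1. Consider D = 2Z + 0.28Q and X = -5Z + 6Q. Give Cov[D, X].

By bilinearity, Cov[D, X] = ac·Var[Z] + bd·Var[Q] + (ad+bc)·Cov[Z, Q], with a=2, b=0.28, c=-5, d=6.
ac·Var[Z] = 2·(-5)·47.5 = -475
bd·Var[Q] = 0.28·6·9.3 = 15.624
(ad+bc)·Cov[Z, Q] = (10.6)·(-9.1) = -96.46
Cov[D, X] = -475 + 15.624 + (-96.46) = -555.836.

Cov[D, X] = -555.836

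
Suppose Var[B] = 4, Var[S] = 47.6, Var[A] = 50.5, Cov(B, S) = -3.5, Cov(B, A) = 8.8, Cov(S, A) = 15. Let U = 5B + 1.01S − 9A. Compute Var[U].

Var[U] = 3139.00676

Var[U] = a²·Var[B] + b²·Var[S] + c²·Var[A] + 2ab·Cov(B, S) + 2ac·Cov(B, A) + 2bc·Cov(S, A), with a = 5, b = 1.01, c = -9.
= 100 + 48.55676 + 4090.5 + (-35.35) + (-792) + (-272.7)
= 3139.00676.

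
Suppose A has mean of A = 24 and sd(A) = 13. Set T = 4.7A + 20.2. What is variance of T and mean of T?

T = 4.7A + 20.2 is linear with a = 4.7, b = 20.2.
variance of A = 13² = 169.
variance of T = a²·variance of A = 4.7²·169 = 3733.21 (the additive constant 20.2 does not affect variance).
mean of T = a·mean of A + b = 4.7·24 + 20.2 = 133.

variance of T = 3733.21, mean of T = 133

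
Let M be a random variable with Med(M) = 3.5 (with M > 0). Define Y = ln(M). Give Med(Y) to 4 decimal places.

ln(M) is monotone on this domain, so Med(Y) = ln(3.5) ≈ 1.2528.

Med(Y) = 1.2528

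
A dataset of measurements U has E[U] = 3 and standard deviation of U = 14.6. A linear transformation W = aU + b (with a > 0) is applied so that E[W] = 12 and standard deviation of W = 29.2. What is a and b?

standard deviation of W = a·standard deviation of U (a > 0), so a = 29.2/14.6 = 2.
E[W] = a·E[U] + b, so b = 12 − 2·3 = 6.

a = 2, b = 6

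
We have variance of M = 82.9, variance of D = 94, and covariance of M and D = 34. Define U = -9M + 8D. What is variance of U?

variance of U = a²·variance of M + b²·variance of D + 2ab·covariance of M and D with a = -9, b = 8.
= (-9)²·82.9 + 8²·94 + 2·(-9)·8·34
= 6714.9 + 6016 + (-4896) = 7834.9.

variance of U = 7834.9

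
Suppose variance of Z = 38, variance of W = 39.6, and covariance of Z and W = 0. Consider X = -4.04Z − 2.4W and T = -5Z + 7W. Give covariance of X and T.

By bilinearity, covariance of X and T = ac·variance of Z + bd·variance of W + (ad+bc)·covariance of Z and W, with a=-4.04, b=-2.4, c=-5, d=7.
ac·variance of Z = (-4.04)·(-5)·38 = 767.6
bd·variance of W = (-2.4)·7·39.6 = -665.28
(ad+bc)·covariance of Z and W = (-16.28)·0 = 0
covariance of X and T = 767.6 + (-665.28) + 0 = 102.32.

covariance of X and T = 102.32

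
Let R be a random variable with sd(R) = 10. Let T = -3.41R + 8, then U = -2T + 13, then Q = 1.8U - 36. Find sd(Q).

sd(Q) = 122.76

sd(T) = |-3.41|·10 = 34.1.
sd(U) = |-2|·34.1 = 68.2.
sd(Q) = |1.8|·68.2 = 122.76.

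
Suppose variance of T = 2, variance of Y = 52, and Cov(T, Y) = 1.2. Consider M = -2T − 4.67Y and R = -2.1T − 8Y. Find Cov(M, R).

Cov(M, R) = 1982.0884

By bilinearity, Cov(M, R) = ac·variance of T + bd·variance of Y + (ad+bc)·Cov(T, Y), with a=-2, b=-4.67, c=-2.1, d=-8.
ac·variance of T = (-2)·(-2.1)·2 = 8.4
bd·variance of Y = (-4.67)·(-8)·52 = 1942.72
(ad+bc)·Cov(T, Y) = (25.807)·1.2 = 30.9684
Cov(M, R) = 8.4 + 1942.72 + 30.9684 = 1982.0884.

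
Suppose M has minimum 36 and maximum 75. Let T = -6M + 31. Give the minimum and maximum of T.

a = -6 < 0, so order reverses: min(T) = a·max(M)+b = (-6)·75 + 31 = -419; max(T) = a·min(M)+b = (-6)·36 + 31 = -185.

min(T) = -419, max(T) = -185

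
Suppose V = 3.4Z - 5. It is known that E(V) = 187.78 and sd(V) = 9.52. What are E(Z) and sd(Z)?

From V = 3.4Z - 5: E(V) = a·E(Z) + b, so E(Z) = (E(V) − b)/a = (187.78 − (-5))/3.4 = 56.7.
sd(V) = |a|·sd(Z), so sd(Z) = 9.52/|3.4| = 2.8.

E(Z) = 56.7, sd(Z) = 2.8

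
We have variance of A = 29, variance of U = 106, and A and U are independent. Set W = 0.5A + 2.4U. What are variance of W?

variance of W = a²·variance of A + b²·variance of U + 2ab·Cov[A, U] with a = 0.5, b = 2.4.
Independence gives Cov[A, U] = 0.
= 0.5²·29 + 2.4²·106 + 2·0.5·2.4·0
= 7.25 + 610.56 + 0 = 617.81.

variance of W = 617.81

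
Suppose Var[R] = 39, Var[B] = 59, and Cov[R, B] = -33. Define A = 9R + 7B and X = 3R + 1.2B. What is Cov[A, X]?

By bilinearity, Cov[A, X] = ac·Var[R] + bd·Var[B] + (ad+bc)·Cov[R, B], with a=9, b=7, c=3, d=1.2.
ac·Var[R] = 9·3·39 = 1053
bd·Var[B] = 7·1.2·59 = 495.6
(ad+bc)·Cov[R, B] = (31.8)·(-33) = -1049.4
Cov[A, X] = 1053 + 495.6 + (-1049.4) = 499.2.

Cov[A, X] = 499.2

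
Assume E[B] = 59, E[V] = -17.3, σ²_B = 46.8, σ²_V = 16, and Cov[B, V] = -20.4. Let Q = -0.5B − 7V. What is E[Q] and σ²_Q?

E[Q] = 91.6, σ²_Q = 652.9

E[Q] = (-0.5)·E[B] + (-7)·E[V] = (-0.5)·59 + (-7)·(-17.3) = 91.6.
σ²_Q = a²·σ²_B + b²·σ²_V + 2ab·Cov[B, V] with a = -0.5, b = -7.
= (-0.5)²·46.8 + (-7)²·16 + 2·(-0.5)·(-7)·(-20.4)
= 11.7 + 784 + (-142.8) = 652.9.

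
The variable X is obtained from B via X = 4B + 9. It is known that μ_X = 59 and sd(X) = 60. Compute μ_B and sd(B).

From X = 4B + 9: μ_X = a·μ_B + b, so μ_B = (μ_X − b)/a = (59 − 9)/4 = 12.5.
sd(X) = |a|·sd(B), so sd(B) = 60/|4| = 15.

μ_B = 12.5, sd(B) = 15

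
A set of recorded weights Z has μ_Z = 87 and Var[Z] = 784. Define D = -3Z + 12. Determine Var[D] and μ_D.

D = -3Z + 12 is linear with a = -3, b = 12.
Var[D] = a²·Var[Z] = (-3)²·784 = 7056 (the additive constant 12 does not affect variance).
μ_D = a·μ_Z + b = (-3)·87 + 12 = -249.

Var[D] = 7056, μ_D = -249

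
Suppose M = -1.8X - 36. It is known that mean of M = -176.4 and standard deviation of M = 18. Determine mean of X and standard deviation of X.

From M = -1.8X - 36: mean of M = a·mean of X + b, so mean of X = (mean of M − b)/a = (-176.4 − (-36))/(-1.8) = 78.
standard deviation of M = |a|·standard deviation of X, so standard deviation of X = 18/|-1.8| = 10.

mean of X = 78, standard deviation of X = 10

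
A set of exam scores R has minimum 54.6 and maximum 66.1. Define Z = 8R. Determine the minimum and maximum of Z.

a = 8 > 0, so min(Z) = a·min(R)+b = 8·54.6 = 436.8 and max(Z) = 8·66.1 = 528.8.

min(Z) = 436.8, max(Z) = 528.8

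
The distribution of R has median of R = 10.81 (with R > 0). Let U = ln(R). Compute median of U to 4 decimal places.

ln(R) is monotone on this domain, so median of U = ln(10.81) ≈ 2.3805.

median of U = 2.3805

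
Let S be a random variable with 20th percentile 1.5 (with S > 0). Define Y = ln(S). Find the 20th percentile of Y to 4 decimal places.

20th percentile of Y = 0.4055

ln(S) is increasing, so P_{20}(Y) = g(P_{20}(S)) ≈ 0.4055.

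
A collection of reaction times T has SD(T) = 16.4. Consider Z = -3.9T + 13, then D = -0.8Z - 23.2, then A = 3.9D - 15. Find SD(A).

SD(A) = 199.5552

SD(Z) = |-3.9|·16.4 = 63.96.
SD(D) = |-0.8|·63.96 = 51.168.
SD(A) = |3.9|·51.168 = 199.5552.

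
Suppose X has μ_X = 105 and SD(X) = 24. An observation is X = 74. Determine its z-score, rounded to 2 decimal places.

z = (X − μ_X) / SD(X) = (74 − 105) / 24 ≈ -1.29.

z = -1.29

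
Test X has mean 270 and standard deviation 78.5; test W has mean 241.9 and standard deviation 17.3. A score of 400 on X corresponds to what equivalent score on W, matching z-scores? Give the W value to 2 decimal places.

z = (400 − 270)/78.5 ≈ 1.6561.
W = 241.9 + z·17.3 = 241.9 + (400 − 270)·17.3/78.5 ≈ 270.55.

W = 270.55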